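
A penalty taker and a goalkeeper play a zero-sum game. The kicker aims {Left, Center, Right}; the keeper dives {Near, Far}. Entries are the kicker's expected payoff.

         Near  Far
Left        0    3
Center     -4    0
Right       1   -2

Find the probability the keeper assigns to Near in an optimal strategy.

5/6

Row minima: Left → 0, Center → -4, Right → -2; maximin = 0.
Column maxima: Near → 1, Far → 3; minimax = 1.
0 ≠ 1, so there is no saddle point; optimal play is mixed.
Center is strictly dominated by Left, so the kicker never plays it.
On the remaining 2×2 (Left, Right vs Near, Far):
Let the kicker play Left with probability p. Expected payoff against Near: 0p + 1(1−p) = −p + 1; against Far: 3p + (-2)(1−p) = 5p − 2.
Setting these equal: −p + 1 = 5p − 2 ⇒ −6p = -3 ⇒ p = 1/2, and the value is (-1)·(1/2) + 1 = 1/2.
For the keeper: with q = P(Near), equating Left's and Right's payoffs gives −3q + 3 = 3q − 2 ⇒ q = 5/6.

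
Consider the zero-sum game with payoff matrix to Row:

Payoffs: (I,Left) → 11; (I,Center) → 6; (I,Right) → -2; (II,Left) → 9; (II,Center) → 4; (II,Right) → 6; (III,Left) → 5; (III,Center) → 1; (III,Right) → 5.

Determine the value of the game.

Row minima: I → -2, II → 4, III → 1; maximin = 4.
Column maxima: Left → 11, Center → 6, Right → 6; minimax = 6.
4 ≠ 6, so there is no saddle point; optimal play is mixed.
III is strictly dominated by II, so Row never plays it.
Left is strictly dominated by Center (it gives Row strictly more in every row), so Column never plays it.
On the remaining 2×2 (I, II vs Center, Right):
Let Row play I with probability p. Expected payoff against Center: 6p + 4(1−p) = 2p + 4; against Right: (-2)p + 6(1−p) = −8p + 6.
Setting these equal: 2p + 4 = −8p + 6 ⇒ 10p = 2 ⇒ p = 1/5, and the value is (2)·(1/5) + 4 = 22/5.
For Column: with q = P(Center), equating I's and II's payoffs gives 8q − 2 = −2q + 6 ⇒ q = 4/5.

22/5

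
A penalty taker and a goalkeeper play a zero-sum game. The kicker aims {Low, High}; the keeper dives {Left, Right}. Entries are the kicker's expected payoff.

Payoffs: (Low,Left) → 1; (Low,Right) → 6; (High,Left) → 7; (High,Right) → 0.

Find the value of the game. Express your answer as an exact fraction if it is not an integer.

Row minima: Low → 1, High → 0; maximin = 1.
Column maxima: Left → 7, Right → 6; minimax = 6.
1 ≠ 6, so there is no saddle point; optimal play is mixed.
Let the kicker play Low with probability p. Expected payoff against Left: 1p + 7(1−p) = −6p + 7; against Right: 6p + 0(1−p) = 6p.
Setting these equal: −6p + 7 = 6p ⇒ −12p = -7 ⇒ p = 7/12, and the value is (-6)·(7/12) + 7 = 7/2.
For the keeper: with q = P(Left), equating Low's and High's payoffs gives −5q + 6 = 7q ⇒ q = 1/2.

7/2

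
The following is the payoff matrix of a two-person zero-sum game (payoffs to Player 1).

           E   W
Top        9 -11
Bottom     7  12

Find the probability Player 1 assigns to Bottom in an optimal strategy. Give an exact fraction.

Row minima: Top → -11, Bottom → 7; maximin = 7.
Column maxima: E → 9, W → 12; minimax = 9.
7 ≠ 9, so there is no saddle point; optimal play is mixed.
Let Player 1 play Top with probability p. Expected payoff against E: 9p + 7(1−p) = 2p + 7; against W: (-11)p + 12(1−p) = −23p + 12.
Setting these equal: 2p + 7 = −23p + 12 ⇒ 25p = 5 ⇒ p = 1/5, and the value is (2)·(1/5) + 7 = 37/5.
For Player 2: with q = P(E), equating Top's and Bottom's payoffs gives 20q − 11 = −5q + 12 ⇒ q = 23/25.

4/5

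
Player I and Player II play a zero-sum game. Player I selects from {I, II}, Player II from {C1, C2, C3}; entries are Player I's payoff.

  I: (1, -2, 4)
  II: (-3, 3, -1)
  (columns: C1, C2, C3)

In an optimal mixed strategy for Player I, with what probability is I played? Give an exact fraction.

Row minima: I → -2, II → -3; maximin = -2.
Column maxima: C1 → 1, C2 → 3, C3 → 4; minimax = 1.
-2 ≠ 1, so there is no saddle point; optimal play is mixed.
C3 is strictly dominated by C1 (it gives Player I strictly more in every row), so Player II never plays it.
On the remaining 2×2 (I, II vs C1, C2):
Let Player I play I with probability p. Expected payoff against C1: 1p + (-3)(1−p) = 4p − 3; against C2: (-2)p + 3(1−p) = −5p + 3.
Setting these equal: 4p − 3 = −5p + 3 ⇒ 9p = 6 ⇒ p = 2/3, and the value is (4)·(2/3) − 3 = -1/3.
For Player II: with q = P(C1), equating I's and II's payoffs gives 3q − 2 = −6q + 3 ⇒ q = 5/9.

2/3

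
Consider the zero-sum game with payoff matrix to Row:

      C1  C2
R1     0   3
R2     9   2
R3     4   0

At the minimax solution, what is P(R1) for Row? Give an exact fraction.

7/10

Row minima: R1 → 0, R2 → 2, R3 → 0; maximin = 2.
Column maxima: C1 → 9, C2 → 3; minimax = 3.
2 ≠ 3, so there is no saddle point; optimal play is mixed.
R3 is strictly dominated by R2, so Row never plays it.
On the remaining 2×2 (R1, R2 vs C1, C2):
Let Row play R1 with probability p. Expected payoff against C1: 0p + 9(1−p) = −9p + 9; against C2: 3p + 2(1−p) = p + 2.
Setting these equal: −9p + 9 = p + 2 ⇒ −10p = -7 ⇒ p = 7/10, and the value is (-9)·(7/10) + 9 = 27/10.
For Column: with q = P(C1), equating R1's and R2's payoffs gives −3q + 3 = 7q + 2 ⇒ q = 1/10.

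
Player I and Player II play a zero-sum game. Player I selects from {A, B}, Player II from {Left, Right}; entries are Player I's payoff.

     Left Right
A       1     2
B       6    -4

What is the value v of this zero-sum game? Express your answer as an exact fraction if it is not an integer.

16/11

Row minima: A → 1, B → -4; maximin = 1.
Column maxima: Left → 6, Right → 2; minimax = 2.
1 ≠ 2, so there is no saddle point; optimal play is mixed.
Let Player I play A with probability p. Expected payoff against Left: 1p + 6(1−p) = −5p + 6; against Right: 2p + (-4)(1−p) = 6p − 4.
Setting these equal: −5p + 6 = 6p − 4 ⇒ −11p = -10 ⇒ p = 10/11, and the value is (-5)·(10/11) + 6 = 16/11.
For Player II: with q = P(Left), equating A's and B's payoffs gives −q + 2 = 10q − 4 ⇒ q = 6/11.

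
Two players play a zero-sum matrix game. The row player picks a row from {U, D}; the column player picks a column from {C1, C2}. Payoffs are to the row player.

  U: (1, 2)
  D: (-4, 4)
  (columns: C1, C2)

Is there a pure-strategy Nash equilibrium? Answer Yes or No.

Yes

Row minima: U → 1, D → -4; maximin = 1.
Column maxima: C1 → 1, C2 → 4; minimax = 1.
maximin = minimax = 1, so a saddle point exists.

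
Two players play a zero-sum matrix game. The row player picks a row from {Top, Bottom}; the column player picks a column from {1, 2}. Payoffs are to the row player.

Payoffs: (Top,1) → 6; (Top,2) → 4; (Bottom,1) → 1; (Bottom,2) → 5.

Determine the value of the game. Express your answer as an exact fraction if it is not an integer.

13/3

Row minima: Top → 4, Bottom → 1; maximin = 4.
Column maxima: 1 → 6, 2 → 5; minimax = 5.
4 ≠ 5, so there is no saddle point; optimal play is mixed.
Let the row player play Top with probability p. Expected payoff against 1: 6p + 1(1−p) = 5p + 1; against 2: 4p + 5(1−p) = −p + 5.
Setting these equal: 5p + 1 = −p + 5 ⇒ 6p = 4 ⇒ p = 2/3, and the value is (5)·(2/3) + 1 = 13/3.
For the column player: with q = P(1), equating Top's and Bottom's payoffs gives 2q + 4 = −4q + 5 ⇒ q = 1/6.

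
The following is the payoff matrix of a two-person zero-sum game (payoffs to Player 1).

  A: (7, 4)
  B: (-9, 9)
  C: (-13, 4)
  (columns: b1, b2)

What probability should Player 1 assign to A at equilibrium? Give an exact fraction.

6/7

Row minima: A → 4, B → -9, C → -13; maximin = 4.
Column maxima: b1 → 7, b2 → 9; minimax = 7.
4 ≠ 7, so there is no saddle point; optimal play is mixed.
C is strictly dominated by B, so Player 1 never plays it.
On the remaining 2×2 (A, B vs b1, b2):
Let Player 1 play A with probability p. Expected payoff against b1: 7p + (-9)(1−p) = 16p − 9; against b2: 4p + 9(1−p) = −5p + 9.
Setting these equal: 16p − 9 = −5p + 9 ⇒ 21p = 18 ⇒ p = 6/7, and the value is (16)·(6/7) − 9 = 33/7.
For Player 2: with q = P(b1), equating A's and B's payoffs gives 3q + 4 = −18q + 9 ⇒ q = 5/21.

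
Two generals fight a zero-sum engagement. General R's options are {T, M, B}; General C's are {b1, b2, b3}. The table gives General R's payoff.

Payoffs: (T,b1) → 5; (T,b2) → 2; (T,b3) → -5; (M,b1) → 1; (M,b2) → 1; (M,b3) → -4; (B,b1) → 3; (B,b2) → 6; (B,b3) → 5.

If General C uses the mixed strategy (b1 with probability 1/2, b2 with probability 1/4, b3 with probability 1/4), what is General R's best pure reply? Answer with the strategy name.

B

Expected payoff of T: (1/2)·5 + (1/4)·2 + (1/4)·(-5) = 7/4.
Expected payoff of M: (1/2)·1 + (1/4)·1 + (1/4)·(-4) = -1/4.
Expected payoff of B: (1/2)·3 + (1/4)·6 + (1/4)·5 = 17/4.
The largest is 17/4, so General R's best response is B.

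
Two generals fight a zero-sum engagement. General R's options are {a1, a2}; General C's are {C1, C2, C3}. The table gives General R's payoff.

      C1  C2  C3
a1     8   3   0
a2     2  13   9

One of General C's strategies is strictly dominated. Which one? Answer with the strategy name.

C3 holds General R's payoff strictly below C2 in every row: 0 < 3, 9 < 13.
So C2 is strictly dominated for General C.

C2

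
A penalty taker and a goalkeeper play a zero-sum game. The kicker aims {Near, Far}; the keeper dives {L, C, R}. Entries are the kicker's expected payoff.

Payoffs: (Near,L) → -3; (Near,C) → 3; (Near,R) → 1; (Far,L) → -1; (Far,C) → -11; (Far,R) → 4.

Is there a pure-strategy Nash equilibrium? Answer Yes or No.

Row minima: Near → -3, Far → -11; maximin = -3.
Column maxima: L → -1, C → 3, R → 4; minimax = -1.
-3 ≠ -1, so no pure-strategy equilibrium exists.

No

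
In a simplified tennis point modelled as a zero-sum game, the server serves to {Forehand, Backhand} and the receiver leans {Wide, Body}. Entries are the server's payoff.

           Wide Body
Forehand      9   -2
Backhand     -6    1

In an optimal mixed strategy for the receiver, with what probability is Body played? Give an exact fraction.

Row minima: Forehand → -2, Backhand → -6; maximin = -2.
Column maxima: Wide → 9, Body → 1; minimax = 1.
-2 ≠ 1, so there is no saddle point; optimal play is mixed.
Let the server play Forehand with probability p. Expected payoff against Wide: 9p + (-6)(1−p) = 15p − 6; against Body: (-2)p + 1(1−p) = −3p + 1.
Setting these equal: 15p − 6 = −3p + 1 ⇒ 18p = 7 ⇒ p = 7/18, and the value is (15)·(7/18) − 6 = -1/6.
For the receiver: with q = P(Wide), equating Forehand's and Backhand's payoffs gives 11q − 2 = −7q + 1 ⇒ q = 1/6.

5/6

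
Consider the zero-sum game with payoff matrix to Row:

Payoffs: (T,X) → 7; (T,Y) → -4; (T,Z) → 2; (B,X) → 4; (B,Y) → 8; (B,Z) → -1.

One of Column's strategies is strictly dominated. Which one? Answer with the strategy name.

Z holds Row's payoff strictly below X in every row: 2 < 7, -1 < 4.
So X is strictly dominated for Column.

X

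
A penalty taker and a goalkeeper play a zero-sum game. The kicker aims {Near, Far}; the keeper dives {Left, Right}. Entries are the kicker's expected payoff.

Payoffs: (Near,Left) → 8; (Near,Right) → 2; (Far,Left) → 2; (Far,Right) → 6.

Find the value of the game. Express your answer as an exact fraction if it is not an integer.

Row minima: Near → 2, Far → 2; maximin = 2.
Column maxima: Left → 8, Right → 6; minimax = 6.
2 ≠ 6, so there is no saddle point; optimal play is mixed.
Let the kicker play Near with probability p. Expected payoff against Left: 8p + 2(1−p) = 6p + 2; against Right: 2p + 6(1−p) = −4p + 6.
Setting these equal: 6p + 2 = −4p + 6 ⇒ 10p = 4 ⇒ p = 2/5, and the value is (6)·(2/5) + 2 = 22/5.
For the keeper: with q = P(Left), equating Near's and Far's payoffs gives 6q + 2 = −4q + 6 ⇒ q = 2/5.

22/5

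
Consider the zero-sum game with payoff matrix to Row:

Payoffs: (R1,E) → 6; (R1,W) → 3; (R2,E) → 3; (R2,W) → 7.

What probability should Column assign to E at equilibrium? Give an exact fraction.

Row minima: R1 → 3, R2 → 3; maximin = 3.
Column maxima: E → 6, W → 7; minimax = 6.
3 ≠ 6, so there is no saddle point; optimal play is mixed.
Let Row play R1 with probability p. Expected payoff against E: 6p + 3(1−p) = 3p + 3; against W: 3p + 7(1−p) = −4p + 7.
Setting these equal: 3p + 3 = −4p + 7 ⇒ 7p = 4 ⇒ p = 4/7, and the value is (3)·(4/7) + 3 = 33/7.
For Column: with q = P(E), equating R1's and R2's payoffs gives 3q + 3 = −4q + 7 ⇒ q = 4/7.

4/7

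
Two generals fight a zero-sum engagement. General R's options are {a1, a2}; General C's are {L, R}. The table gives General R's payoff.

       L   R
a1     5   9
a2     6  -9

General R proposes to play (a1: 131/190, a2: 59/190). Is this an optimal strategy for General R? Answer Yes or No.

Against L this mix gives (131/190)·5 + (59/190)·6 = 1009/190.
Against R this mix gives (131/190)·9 + (59/190)·(-9) = 324/95.
General C will play R, holding General R to 324/95. Shifting weight toward the row that does better against R would raise this floor (the equalizing mix achieves 99/19 against both R and L), so the proposed strategy is not optimal.

No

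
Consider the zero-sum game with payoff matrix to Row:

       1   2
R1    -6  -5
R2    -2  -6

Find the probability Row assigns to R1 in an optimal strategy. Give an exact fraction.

4/5

Row minima: R1 → -6, R2 → -6; maximin = -6.
Column maxima: 1 → -2, 2 → -5; minimax = -5.
-6 ≠ -5, so there is no saddle point; optimal play is mixed.
Let Row play R1 with probability p. Expected payoff against 1: (-6)p + (-2)(1−p) = −4p − 2; against 2: (-5)p + (-6)(1−p) = p − 6.
Setting these equal: −4p − 2 = p − 6 ⇒ −5p = -4 ⇒ p = 4/5, and the value is (-4)·(4/5) − 2 = -26/5.
For Column: with q = P(1), equating R1's and R2's payoffs gives −q − 5 = 4q − 6 ⇒ q = 1/5.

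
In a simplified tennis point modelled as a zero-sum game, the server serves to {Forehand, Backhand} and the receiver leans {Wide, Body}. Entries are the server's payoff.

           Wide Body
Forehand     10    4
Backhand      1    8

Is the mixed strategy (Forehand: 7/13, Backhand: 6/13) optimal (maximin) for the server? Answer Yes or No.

Yes

Against Wide this mix gives (7/13)·10 + (6/13)·1 = 76/13.
Against Body this mix gives (7/13)·4 + (6/13)·8 = 76/13.
All of the receiver's active replies (Wide, Body) yield 76/13, and no column does worse for the server. The mix makes the receiver indifferent and guarantees 76/13, so it is optimal.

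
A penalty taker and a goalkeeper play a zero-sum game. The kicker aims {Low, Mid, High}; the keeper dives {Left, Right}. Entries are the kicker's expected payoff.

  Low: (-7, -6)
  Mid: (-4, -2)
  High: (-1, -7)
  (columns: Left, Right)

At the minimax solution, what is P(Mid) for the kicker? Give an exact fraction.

Row minima: Low → -7, Mid → -4, High → -7; maximin = -4.
Column maxima: Left → -1, Right → -2; minimax = -2.
-4 ≠ -2, so there is no saddle point; optimal play is mixed.
Low is strictly dominated by Mid, so the kicker never plays it.
On the remaining 2×2 (Mid, High vs Left, Right):
Let the kicker play Mid with probability p. Expected payoff against Left: (-4)p + (-1)(1−p) = −3p − 1; against Right: (-2)p + (-7)(1−p) = 5p − 7.
Setting these equal: −3p − 1 = 5p − 7 ⇒ −8p = -6 ⇒ p = 3/4, and the value is (-3)·(3/4) − 1 = -13/4.
For the keeper: with q = P(Left), equating Mid's and High's payoffs gives −2q − 2 = 6q − 7 ⇒ q = 5/8.

3/4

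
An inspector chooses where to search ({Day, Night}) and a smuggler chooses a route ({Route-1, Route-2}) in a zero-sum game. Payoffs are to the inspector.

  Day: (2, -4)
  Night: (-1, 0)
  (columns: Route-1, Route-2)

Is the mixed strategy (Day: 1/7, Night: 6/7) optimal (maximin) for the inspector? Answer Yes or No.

Against Route-1 this mix gives (1/7)·2 + (6/7)·(-1) = -4/7.
Against Route-2 this mix gives (1/7)·(-4) + (6/7)·0 = -4/7.
All of the smuggler's active replies (Route-1, Route-2) yield -4/7, and no column does worse for the inspector. The mix makes the smuggler indifferent and guarantees -4/7, so it is optimal.

Yes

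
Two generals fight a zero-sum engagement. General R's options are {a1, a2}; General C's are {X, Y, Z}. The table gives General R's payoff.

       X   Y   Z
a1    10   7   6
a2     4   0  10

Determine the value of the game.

70/11

Row minima: a1 → 6, a2 → 0; maximin = 6.
Column maxima: X → 10, Y → 7, Z → 10; minimax = 7.
6 ≠ 7, so there is no saddle point; optimal play is mixed.
X is strictly dominated by Y (it gives General R strictly more in every row), so General C never plays it.
On the remaining 2×2 (a1, a2 vs Y, Z):
Let General R play a1 with probability p. Expected payoff against Y: 7p + 0(1−p) = 7p; against Z: 6p + 10(1−p) = −4p + 10.
Setting these equal: 7p = −4p + 10 ⇒ 11p = 10 ⇒ p = 10/11, and the value is (7)·(10/11) = 70/11.
For General C: with q = P(Y), equating a1's and a2's payoffs gives q + 6 = −10q + 10 ⇒ q = 4/11.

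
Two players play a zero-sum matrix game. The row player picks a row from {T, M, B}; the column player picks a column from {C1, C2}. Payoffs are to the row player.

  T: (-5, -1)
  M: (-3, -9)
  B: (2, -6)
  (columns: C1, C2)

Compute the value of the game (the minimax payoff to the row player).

Row minima: T → -5, M → -9, B → -6; maximin = -5.
Column maxima: C1 → 2, C2 → -1; minimax = -1.
-5 ≠ -1, so there is no saddle point; optimal play is mixed.
M is strictly dominated by B, so the row player never plays it.
On the remaining 2×2 (T, B vs C1, C2):
Let the row player play T with probability p. Expected payoff against C1: (-5)p + 2(1−p) = −7p + 2; against C2: (-1)p + (-6)(1−p) = 5p − 6.
Setting these equal: −7p + 2 = 5p − 6 ⇒ −12p = -8 ⇒ p = 2/3, and the value is (-7)·(2/3) + 2 = -8/3.
For the column player: with q = P(C1), equating T's and B's payoffs gives −4q − 1 = 8q − 6 ⇒ q = 5/12.

-8/3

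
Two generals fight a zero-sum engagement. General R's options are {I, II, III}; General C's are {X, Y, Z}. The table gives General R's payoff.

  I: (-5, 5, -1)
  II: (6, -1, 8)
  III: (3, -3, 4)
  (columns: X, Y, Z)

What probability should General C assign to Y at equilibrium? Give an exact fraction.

Row minima: I → -5, II → -1, III → -3; maximin = -1.
Column maxima: X → 6, Y → 5, Z → 8; minimax = 5.
-1 ≠ 5, so there is no saddle point; optimal play is mixed.
III is strictly dominated by II, so General R never plays it.
Z is strictly dominated by X (it gives General R strictly more in every row), so General C never plays it.
On the remaining 2×2 (I, II vs X, Y):
Let General R play I with probability p. Expected payoff against X: (-5)p + 6(1−p) = −11p + 6; against Y: 5p + (-1)(1−p) = 6p − 1.
Setting these equal: −11p + 6 = 6p − 1 ⇒ −17p = -7 ⇒ p = 7/17, and the value is (-11)·(7/17) + 6 = 25/17.
For General C: with q = P(X), equating I's and II's payoffs gives −10q + 5 = 7q − 1 ⇒ q = 6/17.

11/17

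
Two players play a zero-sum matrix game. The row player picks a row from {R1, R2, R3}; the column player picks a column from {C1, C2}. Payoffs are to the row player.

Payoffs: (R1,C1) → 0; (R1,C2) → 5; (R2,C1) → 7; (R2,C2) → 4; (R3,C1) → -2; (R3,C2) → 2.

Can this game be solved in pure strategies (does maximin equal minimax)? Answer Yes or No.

Row minima: R1 → 0, R2 → 4, R3 → -2; maximin = 4.
Column maxima: C1 → 7, C2 → 5; minimax = 5.
4 ≠ 5, so no pure-strategy equilibrium exists.

No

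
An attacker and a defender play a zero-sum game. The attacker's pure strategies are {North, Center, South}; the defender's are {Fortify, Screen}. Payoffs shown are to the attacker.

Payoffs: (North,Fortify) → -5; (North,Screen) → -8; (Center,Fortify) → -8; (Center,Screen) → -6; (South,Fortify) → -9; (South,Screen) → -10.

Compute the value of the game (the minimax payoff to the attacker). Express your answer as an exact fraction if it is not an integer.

Row minima: North → -8, Center → -8, South → -10; maximin = -8.
Column maxima: Fortify → -5, Screen → -6; minimax = -6.
-8 ≠ -6, so there is no saddle point; optimal play is mixed.
South is strictly dominated by North, so the attacker never plays it.
On the remaining 2×2 (North, Center vs Fortify, Screen):
Let the attacker play North with probability p. Expected payoff against Fortify: (-5)p + (-8)(1−p) = 3p − 8; against Screen: (-8)p + (-6)(1−p) = −2p − 6.
Setting these equal: 3p − 8 = −2p − 6 ⇒ 5p = 2 ⇒ p = 2/5, and the value is (3)·(2/5) − 8 = -34/5.
For the defender: with q = P(Fortify), equating North's and Center's payoffs gives 3q − 8 = −2q − 6 ⇒ q = 2/5.

-34/5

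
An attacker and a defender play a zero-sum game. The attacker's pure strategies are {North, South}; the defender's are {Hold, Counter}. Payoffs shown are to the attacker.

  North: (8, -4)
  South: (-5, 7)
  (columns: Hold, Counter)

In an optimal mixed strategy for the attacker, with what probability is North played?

1/2

Row minima: North → -4, South → -5; maximin = -4.
Column maxima: Hold → 8, Counter → 7; minimax = 7.
-4 ≠ 7, so there is no saddle point; optimal play is mixed.
Let the attacker play North with probability p. Expected payoff against Hold: 8p + (-5)(1−p) = 13p − 5; against Counter: (-4)p + 7(1−p) = −11p + 7.
Setting these equal: 13p − 5 = −11p + 7 ⇒ 24p = 12 ⇒ p = 1/2, and the value is (13)·(1/2) − 5 = 3/2.
For the defender: with q = P(Hold), equating North's and South's payoffs gives 12q − 4 = −12q + 7 ⇒ q = 11/24.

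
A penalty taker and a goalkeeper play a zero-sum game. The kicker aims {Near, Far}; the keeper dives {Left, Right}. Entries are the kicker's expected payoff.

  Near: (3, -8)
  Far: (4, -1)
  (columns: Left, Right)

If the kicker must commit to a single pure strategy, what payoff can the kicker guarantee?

-1

Row minima: Near → -8, Far → -1.
The best of these is -1.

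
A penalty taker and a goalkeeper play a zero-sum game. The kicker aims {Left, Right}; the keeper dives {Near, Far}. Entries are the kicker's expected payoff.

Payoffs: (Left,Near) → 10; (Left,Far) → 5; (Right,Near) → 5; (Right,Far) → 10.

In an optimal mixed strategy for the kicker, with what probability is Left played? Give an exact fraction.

Row minima: Left → 5, Right → 5; maximin = 5.
Column maxima: Near → 10, Far → 10; minimax = 10.
5 ≠ 10, so there is no saddle point; optimal play is mixed.
Let the kicker play Left with probability p. Expected payoff against Near: 10p + 5(1−p) = 5p + 5; against Far: 5p + 10(1−p) = −5p + 10.
Setting these equal: 5p + 5 = −5p + 10 ⇒ 10p = 5 ⇒ p = 1/2, and the value is (5)·(1/2) + 5 = 15/2.
For the keeper: with q = P(Near), equating Left's and Right's payoffs gives 5q + 5 = −5q + 10 ⇒ q = 1/2.

1/2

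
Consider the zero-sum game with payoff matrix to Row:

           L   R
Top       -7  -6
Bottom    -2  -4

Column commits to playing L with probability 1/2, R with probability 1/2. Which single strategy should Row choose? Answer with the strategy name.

Expected payoff of Top: (1/2)·(-7) + (1/2)·(-6) = -13/2.
Expected payoff of Bottom: (1/2)·(-2) + (1/2)·(-4) = -3.
The largest is -3, so Row's best response is Bottom.

Bottom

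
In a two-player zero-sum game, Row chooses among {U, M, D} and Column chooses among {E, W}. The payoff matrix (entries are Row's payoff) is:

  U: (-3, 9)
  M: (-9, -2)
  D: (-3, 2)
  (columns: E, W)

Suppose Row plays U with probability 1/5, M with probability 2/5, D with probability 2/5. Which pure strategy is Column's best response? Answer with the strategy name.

E

If Column plays E, Row's expected payoff is (1/5)·(-3) + (2/5)·(-9) + (2/5)·(-3) = -27/5.
If Column plays W, Row's expected payoff is (1/5)·9 + (2/5)·(-2) + (2/5)·2 = 9/5.
Column minimizes Row's payoff; the smallest is -27/5, so the best response is E.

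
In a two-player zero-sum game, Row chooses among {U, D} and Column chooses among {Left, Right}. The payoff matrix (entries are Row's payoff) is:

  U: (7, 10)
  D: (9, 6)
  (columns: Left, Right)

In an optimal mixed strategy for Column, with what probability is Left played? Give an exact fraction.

Row minima: U → 7, D → 6; maximin = 7.
Column maxima: Left → 9, Right → 10; minimax = 9.
7 ≠ 9, so there is no saddle point; optimal play is mixed.
Let Row play U with probability p. Expected payoff against Left: 7p + 9(1−p) = −2p + 9; against Right: 10p + 6(1−p) = 4p + 6.
Setting these equal: −2p + 9 = 4p + 6 ⇒ −6p = -3 ⇒ p = 1/2, and the value is (-2)·(1/2) + 9 = 8.
For Column: with q = P(Left), equating U's and D's payoffs gives −3q + 10 = 3q + 6 ⇒ q = 2/3.

2/3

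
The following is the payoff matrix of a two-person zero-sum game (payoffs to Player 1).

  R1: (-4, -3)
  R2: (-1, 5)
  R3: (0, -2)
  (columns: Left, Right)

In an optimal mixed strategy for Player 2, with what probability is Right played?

1/8

Row minima: R1 → -4, R2 → -1, R3 → -2; maximin = -1.
Column maxima: Left → 0, Right → 5; minimax = 0.
-1 ≠ 0, so there is no saddle point; optimal play is mixed.
R1 is strictly dominated by R2, so Player 1 never plays it.
On the remaining 2×2 (R2, R3 vs Left, Right):
Let Player 1 play R2 with probability p. Expected payoff against Left: (-1)p + 0(1−p) = −p; against Right: 5p + (-2)(1−p) = 7p − 2.
Setting these equal: −p = 7p − 2 ⇒ −8p = -2 ⇒ p = 1/4, and the value is (-1)·(1/4) = -1/4.
For Player 2: with q = P(Left), equating R2's and R3's payoffs gives −6q + 5 = 2q − 2 ⇒ q = 7/8.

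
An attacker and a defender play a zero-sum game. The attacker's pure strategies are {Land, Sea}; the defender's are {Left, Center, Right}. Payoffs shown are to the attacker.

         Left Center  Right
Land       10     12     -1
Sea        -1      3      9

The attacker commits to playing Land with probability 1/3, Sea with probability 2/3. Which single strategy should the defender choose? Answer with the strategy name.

Left

If the defender plays Left, the attacker's expected payoff is (1/3)·10 + (2/3)·(-1) = 8/3.
If the defender plays Center, the attacker's expected payoff is (1/3)·12 + (2/3)·3 = 6.
If the defender plays Right, the attacker's expected payoff is (1/3)·(-1) + (2/3)·9 = 17/3.
The defender minimizes the attacker's payoff; the smallest is 8/3, so the best response is Left.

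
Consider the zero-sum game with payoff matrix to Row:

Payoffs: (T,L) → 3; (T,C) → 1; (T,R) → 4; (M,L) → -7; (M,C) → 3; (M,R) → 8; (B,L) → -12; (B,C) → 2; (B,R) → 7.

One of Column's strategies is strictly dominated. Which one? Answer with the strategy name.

L holds Row's payoff strictly below R in every row: 3 < 4, -7 < 8, -12 < 7.
So R is strictly dominated for Column.

R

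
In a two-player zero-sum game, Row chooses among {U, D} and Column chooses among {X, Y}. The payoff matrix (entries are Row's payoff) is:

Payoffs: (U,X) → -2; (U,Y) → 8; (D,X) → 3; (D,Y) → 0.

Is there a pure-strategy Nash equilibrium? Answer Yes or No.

Row minima: U → -2, D → 0; maximin = 0.
Column maxima: X → 3, Y → 8; minimax = 3.
0 ≠ 3, so no pure-strategy equilibrium exists.

No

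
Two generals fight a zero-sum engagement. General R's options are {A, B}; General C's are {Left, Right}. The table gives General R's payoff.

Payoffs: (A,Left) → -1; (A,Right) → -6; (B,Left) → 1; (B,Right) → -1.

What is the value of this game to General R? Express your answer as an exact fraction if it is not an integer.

Row minima: A → -6, B → -1; maximin = -1.
Column maxima: Left → 1, Right → -1; minimax = -1.
Since maximin = minimax = -1, there is a saddle point and the value is -1.

-1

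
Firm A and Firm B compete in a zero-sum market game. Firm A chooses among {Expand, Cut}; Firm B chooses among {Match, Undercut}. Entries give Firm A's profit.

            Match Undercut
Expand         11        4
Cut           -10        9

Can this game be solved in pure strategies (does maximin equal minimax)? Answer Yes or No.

Row minima: Expand → 4, Cut → -10; maximin = 4.
Column maxima: Match → 11, Undercut → 9; minimax = 9.
4 ≠ 9, so no pure-strategy equilibrium exists.

No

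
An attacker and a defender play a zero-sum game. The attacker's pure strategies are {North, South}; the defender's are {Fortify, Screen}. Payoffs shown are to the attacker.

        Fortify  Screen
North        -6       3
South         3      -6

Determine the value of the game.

-3/2

Row minima: North → -6, South → -6; maximin = -6.
Column maxima: Fortify → 3, Screen → 3; minimax = 3.
-6 ≠ 3, so there is no saddle point; optimal play is mixed.
Let the attacker play North with probability p. Expected payoff against Fortify: (-6)p + 3(1−p) = −9p + 3; against Screen: 3p + (-6)(1−p) = 9p − 6.
Setting these equal: −9p + 3 = 9p − 6 ⇒ −18p = -9 ⇒ p = 1/2, and the value is (-9)·(1/2) + 3 = -3/2.
For the defender: with q = P(Fortify), equating North's and South's payoffs gives −9q + 3 = 9q − 6 ⇒ q = 1/2.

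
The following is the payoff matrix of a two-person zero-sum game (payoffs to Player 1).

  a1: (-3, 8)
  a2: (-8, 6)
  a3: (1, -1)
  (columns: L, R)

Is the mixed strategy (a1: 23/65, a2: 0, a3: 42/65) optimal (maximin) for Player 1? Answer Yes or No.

Against L this mix gives (23/65)·(-3) + (42/65)·1 = -27/65.
Against R this mix gives (23/65)·8 + (42/65)·(-1) = 142/65.
Player 2 will play L, holding Player 1 to -27/65. Shifting weight toward the row that does better against L would raise this floor (the equalizing mix achieves 5/13 against both L and R), so the proposed strategy is not optimal.

No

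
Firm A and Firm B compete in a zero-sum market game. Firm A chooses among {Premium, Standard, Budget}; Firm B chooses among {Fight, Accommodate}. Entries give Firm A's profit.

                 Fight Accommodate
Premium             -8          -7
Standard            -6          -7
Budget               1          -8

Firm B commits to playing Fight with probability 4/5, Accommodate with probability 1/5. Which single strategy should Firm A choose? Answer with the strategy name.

Budget

Expected payoff of Premium: (4/5)·(-8) + (1/5)·(-7) = -39/5.
Expected payoff of Standard: (4/5)·(-6) + (1/5)·(-7) = -31/5.
Expected payoff of Budget: (4/5)·1 + (1/5)·(-8) = -4/5.
The largest is -4/5, so Firm A's best response is Budget.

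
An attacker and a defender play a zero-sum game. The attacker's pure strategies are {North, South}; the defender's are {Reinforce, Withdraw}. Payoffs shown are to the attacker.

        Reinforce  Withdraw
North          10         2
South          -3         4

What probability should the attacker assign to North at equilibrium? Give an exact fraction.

7/15

Row minima: North → 2, South → -3; maximin = 2.
Column maxima: Reinforce → 10, Withdraw → 4; minimax = 4.
2 ≠ 4, so there is no saddle point; optimal play is mixed.
Let the attacker play North with probability p. Expected payoff against Reinforce: 10p + (-3)(1−p) = 13p − 3; against Withdraw: 2p + 4(1−p) = −2p + 4.
Setting these equal: 13p − 3 = −2p + 4 ⇒ 15p = 7 ⇒ p = 7/15, and the value is (13)·(7/15) − 3 = 46/15.
For the defender: with q = P(Reinforce), equating North's and South's payoffs gives 8q + 2 = −7q + 4 ⇒ q = 2/15.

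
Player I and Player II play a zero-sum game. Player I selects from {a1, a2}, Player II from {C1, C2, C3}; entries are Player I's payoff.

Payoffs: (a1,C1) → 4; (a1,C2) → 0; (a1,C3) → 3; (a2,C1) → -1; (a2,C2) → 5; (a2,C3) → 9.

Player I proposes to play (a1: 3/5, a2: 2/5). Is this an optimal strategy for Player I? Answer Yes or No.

Against C1 this mix gives (3/5)·4 + (2/5)·(-1) = 2.
Against C2 this mix gives (3/5)·0 + (2/5)·5 = 2.
Against C3 this mix gives (3/5)·3 + (2/5)·9 = 27/5.
All of Player II's active replies (C1, C2) yield 2, and no column does worse for Player I. The mix makes Player II indifferent and guarantees 2, so it is optimal.

Yes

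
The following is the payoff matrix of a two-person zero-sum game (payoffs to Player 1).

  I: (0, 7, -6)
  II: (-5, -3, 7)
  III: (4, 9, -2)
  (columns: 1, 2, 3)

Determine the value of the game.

1

Row minima: I → -6, II → -5, III → -2; maximin = -2.
Column maxima: 1 → 4, 2 → 9, 3 → 7; minimax = 4.
-2 ≠ 4, so there is no saddle point; optimal play is mixed.
I is strictly dominated by III, so Player 1 never plays it.
2 is strictly dominated by 1 (it gives Player 1 strictly more in every row), so Player 2 never plays it.
On the remaining 2×2 (II, III vs 1, 3):
Let Player 1 play II with probability p. Expected payoff against 1: (-5)p + 4(1−p) = −9p + 4; against 3: 7p + (-2)(1−p) = 9p − 2.
Setting these equal: −9p + 4 = 9p − 2 ⇒ −18p = -6 ⇒ p = 1/3, and the value is (-9)·(1/3) + 4 = 1.
For Player 2: with q = P(1), equating II's and III's payoffs gives −12q + 7 = 6q − 2 ⇒ q = 1/2.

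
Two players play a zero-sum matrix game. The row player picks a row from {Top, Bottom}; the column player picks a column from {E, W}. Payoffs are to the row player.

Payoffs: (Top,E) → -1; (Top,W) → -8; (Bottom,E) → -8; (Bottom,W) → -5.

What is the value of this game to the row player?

-59/10

Row minima: Top → -8, Bottom → -8; maximin = -8.
Column maxima: E → -1, W → -5; minimax = -5.
-8 ≠ -5, so there is no saddle point; optimal play is mixed.
Let the row player play Top with probability p. Expected payoff against E: (-1)p + (-8)(1−p) = 7p − 8; against W: (-8)p + (-5)(1−p) = −3p − 5.
Setting these equal: 7p − 8 = −3p − 5 ⇒ 10p = 3 ⇒ p = 3/10, and the value is (7)·(3/10) − 8 = -59/10.
For the column player: with q = P(E), equating Top's and Bottom's payoffs gives 7q − 8 = −3q − 5 ⇒ q = 3/10.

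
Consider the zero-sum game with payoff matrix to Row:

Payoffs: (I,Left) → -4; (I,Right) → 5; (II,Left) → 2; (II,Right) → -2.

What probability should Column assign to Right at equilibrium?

6/13

Row minima: I → -4, II → -2; maximin = -2.
Column maxima: Left → 2, Right → 5; minimax = 2.
-2 ≠ 2, so there is no saddle point; optimal play is mixed.
Let Row play I with probability p. Expected payoff against Left: (-4)p + 2(1−p) = −6p + 2; against Right: 5p + (-2)(1−p) = 7p − 2.
Setting these equal: −6p + 2 = 7p − 2 ⇒ −13p = -4 ⇒ p = 4/13, and the value is (-6)·(4/13) + 2 = 2/13.
For Column: with q = P(Left), equating I's and II's payoffs gives −9q + 5 = 4q − 2 ⇒ q = 7/13.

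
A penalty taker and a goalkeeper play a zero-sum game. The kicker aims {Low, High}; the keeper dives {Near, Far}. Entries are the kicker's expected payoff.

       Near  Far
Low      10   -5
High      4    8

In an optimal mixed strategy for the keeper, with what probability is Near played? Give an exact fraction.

Row minima: Low → -5, High → 4; maximin = 4.
Column maxima: Near → 10, Far → 8; minimax = 8.
4 ≠ 8, so there is no saddle point; optimal play is mixed.
Let the kicker play Low with probability p. Expected payoff against Near: 10p + 4(1−p) = 6p + 4; against Far: (-5)p + 8(1−p) = −13p + 8.
Setting these equal: 6p + 4 = −13p + 8 ⇒ 19p = 4 ⇒ p = 4/19, and the value is (6)·(4/19) + 4 = 100/19.
For the keeper: with q = P(Near), equating Low's and High's payoffs gives 15q − 5 = −4q + 8 ⇒ q = 13/19.

13/19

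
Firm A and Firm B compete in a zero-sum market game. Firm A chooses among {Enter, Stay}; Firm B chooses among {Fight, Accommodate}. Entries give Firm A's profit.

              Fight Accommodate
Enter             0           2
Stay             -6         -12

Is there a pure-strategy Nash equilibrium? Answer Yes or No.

Row minima: Enter → 0, Stay → -12; maximin = 0.
Column maxima: Fight → 0, Accommodate → 2; minimax = 0.
maximin = minimax = 0, so a saddle point exists.

Yes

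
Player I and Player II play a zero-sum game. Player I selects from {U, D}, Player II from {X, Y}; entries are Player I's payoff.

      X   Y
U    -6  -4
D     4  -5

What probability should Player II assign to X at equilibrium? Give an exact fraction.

1/11

Row minima: U → -6, D → -5; maximin = -5.
Column maxima: X → 4, Y → -4; minimax = -4.
-5 ≠ -4, so there is no saddle point; optimal play is mixed.
Let Player I play U with probability p. Expected payoff against X: (-6)p + 4(1−p) = −10p + 4; against Y: (-4)p + (-5)(1−p) = p − 5.
Setting these equal: −10p + 4 = p − 5 ⇒ −11p = -9 ⇒ p = 9/11, and the value is (-10)·(9/11) + 4 = -46/11.
For Player II: with q = P(X), equating U's and D's payoffs gives −2q − 4 = 9q − 5 ⇒ q = 1/11.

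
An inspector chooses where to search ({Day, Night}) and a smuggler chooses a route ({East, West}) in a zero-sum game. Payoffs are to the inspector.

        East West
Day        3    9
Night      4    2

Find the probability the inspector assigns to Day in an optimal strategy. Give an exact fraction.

1/4

Row minima: Day → 3, Night → 2; maximin = 3.
Column maxima: East → 4, West → 9; minimax = 4.
3 ≠ 4, so there is no saddle point; optimal play is mixed.
Let the inspector play Day with probability p. Expected payoff against East: 3p + 4(1−p) = −p + 4; against West: 9p + 2(1−p) = 7p + 2.
Setting these equal: −p + 4 = 7p + 2 ⇒ −8p = -2 ⇒ p = 1/4, and the value is (-1)·(1/4) + 4 = 15/4.
For the smuggler: with q = P(East), equating Day's and Night's payoffs gives −6q + 9 = 2q + 2 ⇒ q = 7/8.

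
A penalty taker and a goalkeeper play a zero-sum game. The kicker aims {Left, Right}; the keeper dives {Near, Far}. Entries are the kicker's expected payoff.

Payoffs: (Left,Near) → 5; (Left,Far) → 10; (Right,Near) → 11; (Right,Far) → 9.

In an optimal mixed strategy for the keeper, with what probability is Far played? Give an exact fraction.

Row minima: Left → 5, Right → 9; maximin = 9.
Column maxima: Near → 11, Far → 10; minimax = 10.
9 ≠ 10, so there is no saddle point; optimal play is mixed.
Let the kicker play Left with probability p. Expected payoff against Near: 5p + 11(1−p) = −6p + 11; against Far: 10p + 9(1−p) = p + 9.
Setting these equal: −6p + 11 = p + 9 ⇒ −7p = -2 ⇒ p = 2/7, and the value is (-6)·(2/7) + 11 = 65/7.
For the keeper: with q = P(Near), equating Left's and Right's payoffs gives −5q + 10 = 2q + 9 ⇒ q = 1/7.

6/7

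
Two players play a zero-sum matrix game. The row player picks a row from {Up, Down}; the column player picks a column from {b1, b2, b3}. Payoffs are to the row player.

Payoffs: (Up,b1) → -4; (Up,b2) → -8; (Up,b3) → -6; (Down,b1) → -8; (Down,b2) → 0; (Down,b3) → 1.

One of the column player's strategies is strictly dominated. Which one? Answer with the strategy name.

b3

b2 holds the row player's payoff strictly below b3 in every row: -8 < -6, 0 < 1.
So b3 is strictly dominated for the column player.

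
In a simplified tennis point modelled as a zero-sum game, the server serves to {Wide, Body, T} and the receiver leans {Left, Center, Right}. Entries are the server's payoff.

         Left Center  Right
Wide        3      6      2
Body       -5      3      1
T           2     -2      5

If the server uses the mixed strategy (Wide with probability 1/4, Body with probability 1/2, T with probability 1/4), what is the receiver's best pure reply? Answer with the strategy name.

If the receiver plays Left, the server's expected payoff is (1/4)·3 + (1/2)·(-5) + (1/4)·2 = -5/4.
If the receiver plays Center, the server's expected payoff is (1/4)·6 + (1/2)·3 + (1/4)·(-2) = 5/2.
If the receiver plays Right, the server's expected payoff is (1/4)·2 + (1/2)·1 + (1/4)·5 = 9/4.
The receiver minimizes the server's payoff; the smallest is -5/4, so the best response is Left.

Left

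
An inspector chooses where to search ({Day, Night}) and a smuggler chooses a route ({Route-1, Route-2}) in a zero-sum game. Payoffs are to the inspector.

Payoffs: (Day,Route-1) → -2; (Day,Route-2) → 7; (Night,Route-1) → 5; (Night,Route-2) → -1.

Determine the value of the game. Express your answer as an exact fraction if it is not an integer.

Row minima: Day → -2, Night → -1; maximin = -1.
Column maxima: Route-1 → 5, Route-2 → 7; minimax = 5.
-1 ≠ 5, so there is no saddle point; optimal play is mixed.
Let the inspector play Day with probability p. Expected payoff against Route-1: (-2)p + 5(1−p) = −7p + 5; against Route-2: 7p + (-1)(1−p) = 8p − 1.
Setting these equal: −7p + 5 = 8p − 1 ⇒ −15p = -6 ⇒ p = 2/5, and the value is (-7)·(2/5) + 5 = 11/5.
For the smuggler: with q = P(Route-1), equating Day's and Night's payoffs gives −9q + 7 = 6q − 1 ⇒ q = 8/15.

11/5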